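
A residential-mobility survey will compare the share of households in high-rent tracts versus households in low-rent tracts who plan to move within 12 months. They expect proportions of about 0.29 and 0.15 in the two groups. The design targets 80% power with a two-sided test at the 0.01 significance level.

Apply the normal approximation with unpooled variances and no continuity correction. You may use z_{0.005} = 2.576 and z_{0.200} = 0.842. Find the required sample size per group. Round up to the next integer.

n = (z_{α/2} + z_β)² · [p₁(1−p₁) + p₂(1−p₂)] / (p₁ − p₂)²
  = (2.576 + 0.842)² · (0.29·0.71 + 0.15·0.85) / (0.14)²
  = (3.418)² · (0.2059 + 0.1275) / 0.0196
  = 11.6827 · 0.3334 / 0.0196
  = 198.73
Round up → n = 199 per group.

n = 199 per group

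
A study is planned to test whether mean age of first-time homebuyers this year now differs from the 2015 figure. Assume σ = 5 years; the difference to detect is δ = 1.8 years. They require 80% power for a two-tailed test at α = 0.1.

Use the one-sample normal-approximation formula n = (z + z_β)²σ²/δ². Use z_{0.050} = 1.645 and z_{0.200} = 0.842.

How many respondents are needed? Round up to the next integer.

n = 48

n = (z_{α/2} + z_β)² · σ² / δ²
  = (1.645 + 0.842)² · 5² / 1.8²
  = 6.1852 · 25 / 3.24
  = 47.73
Round up → n = 48.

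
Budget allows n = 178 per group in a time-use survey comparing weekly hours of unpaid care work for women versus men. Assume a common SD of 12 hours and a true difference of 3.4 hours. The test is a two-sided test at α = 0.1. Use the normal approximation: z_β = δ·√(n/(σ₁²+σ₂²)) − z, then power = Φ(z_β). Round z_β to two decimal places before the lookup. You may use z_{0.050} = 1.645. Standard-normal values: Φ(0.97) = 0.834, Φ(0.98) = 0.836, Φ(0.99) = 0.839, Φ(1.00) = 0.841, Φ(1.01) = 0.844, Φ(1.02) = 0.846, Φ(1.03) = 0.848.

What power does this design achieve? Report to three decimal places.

Power ≈ 0.848

z_β = δ·√(n/(σ₁²+σ₂²)) − z_{α/2}
    = 3.4 · √(178/288) − 1.645
    = 3.4 · 0.78617 − 1.645
    = 2.6730 − 1.645 = 1.0280 → 1.03
Power = Φ(1.03) = 0.848.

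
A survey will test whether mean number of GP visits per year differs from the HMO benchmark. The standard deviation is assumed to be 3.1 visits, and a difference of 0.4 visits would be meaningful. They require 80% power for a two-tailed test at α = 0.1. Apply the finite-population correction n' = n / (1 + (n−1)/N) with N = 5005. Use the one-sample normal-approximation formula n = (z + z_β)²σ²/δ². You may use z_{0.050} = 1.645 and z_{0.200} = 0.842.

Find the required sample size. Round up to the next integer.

n = (z_{α/2} + z_β)² · σ² / δ²
  = (1.645 + 0.842)² · 3.1² / 0.4²
  = 6.1852 · 9.61 / 0.16
  = 371.50
Finite-population correction (N = 5005): 371.50 / (1 + (371.50 − 1)/5005) = 345.89.
Round up → n = 346.

n = 346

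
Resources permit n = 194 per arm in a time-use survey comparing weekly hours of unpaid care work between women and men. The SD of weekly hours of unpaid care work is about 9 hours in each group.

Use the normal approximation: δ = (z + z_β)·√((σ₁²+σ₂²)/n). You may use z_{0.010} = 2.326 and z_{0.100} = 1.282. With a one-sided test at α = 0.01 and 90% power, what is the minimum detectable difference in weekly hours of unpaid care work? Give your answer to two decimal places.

δ = (z_α + z_β) · √((σ₁²+σ₂²)/n)
  = (2.326 + 1.282) · √(162/194)
  = 3.608 · √0.83505
  = 3.608 · 0.9138
  = 3.2970

Minimum detectable difference ≈ 3.30 hours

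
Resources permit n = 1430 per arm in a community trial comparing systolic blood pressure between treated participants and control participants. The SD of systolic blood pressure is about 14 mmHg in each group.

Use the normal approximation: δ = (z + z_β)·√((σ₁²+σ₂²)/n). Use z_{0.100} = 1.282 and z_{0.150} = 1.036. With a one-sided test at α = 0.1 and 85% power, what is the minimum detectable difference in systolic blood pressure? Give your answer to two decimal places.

δ = (z_α + z_β) · √((σ₁²+σ₂²)/n)
  = (1.282 + 1.036) · √(392/1430)
  = 2.318 · √0.27413
  = 2.318 · 0.5236
  = 1.2136

Minimum detectable difference ≈ 1.21 mmHg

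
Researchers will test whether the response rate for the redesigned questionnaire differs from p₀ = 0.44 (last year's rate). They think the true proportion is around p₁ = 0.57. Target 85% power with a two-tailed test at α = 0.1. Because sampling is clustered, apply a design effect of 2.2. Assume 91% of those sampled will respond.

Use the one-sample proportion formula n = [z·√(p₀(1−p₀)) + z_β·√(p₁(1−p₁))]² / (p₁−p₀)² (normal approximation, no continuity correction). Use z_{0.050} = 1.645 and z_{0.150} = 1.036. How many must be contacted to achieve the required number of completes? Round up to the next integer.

n = 253

n = [z_{α/2}·√(p₀q₀) + z_β·√(p₁q₁)]² / (p₁ − p₀)²
  = [1.645·√(0.44·0.56) + 1.036·√(0.57·0.43)]² / (0.13)²
  = [1.645·0.4964 + 1.036·0.4951]² / 0.0169
  = [1.3295]² / 0.0169
  = 104.58
Design effect: 2.2 × 104.58 = 230.08.
Adjust for 91% response: 230.08 / 0.91 = 252.84.
Round up → n = 253.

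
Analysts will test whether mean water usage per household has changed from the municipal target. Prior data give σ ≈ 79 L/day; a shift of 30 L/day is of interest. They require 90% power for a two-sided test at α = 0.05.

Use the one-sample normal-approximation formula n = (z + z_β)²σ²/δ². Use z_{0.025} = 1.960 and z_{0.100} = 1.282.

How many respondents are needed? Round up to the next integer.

n = (z_{α/2} + z_β)² · σ² / δ²
  = (1.960 + 1.282)² · 79² / 30²
  = 10.5106 · 6241 / 900
  = 72.88
Round up → n = 73.

n = 73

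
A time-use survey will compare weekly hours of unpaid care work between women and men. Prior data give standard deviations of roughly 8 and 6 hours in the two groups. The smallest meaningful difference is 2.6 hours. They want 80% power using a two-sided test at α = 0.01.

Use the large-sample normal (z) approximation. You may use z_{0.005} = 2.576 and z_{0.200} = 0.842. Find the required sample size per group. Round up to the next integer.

n = (z_{α/2} + z_β)² · (σ₁² + σ₂²) / δ²
  = (2.576 + 0.842)² · (8² + 6² = 100) / 2.6²
  = 11.6827 · 100 / 6.76
  = 172.82
Round up → n = 173 per group.

n = 173 per group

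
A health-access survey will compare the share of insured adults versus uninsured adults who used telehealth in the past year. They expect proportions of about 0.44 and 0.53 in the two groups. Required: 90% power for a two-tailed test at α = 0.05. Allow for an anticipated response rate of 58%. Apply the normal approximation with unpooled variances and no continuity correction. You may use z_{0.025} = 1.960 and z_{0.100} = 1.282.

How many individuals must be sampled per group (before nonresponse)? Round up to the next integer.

n = (z_{α/2} + z_β)² · [p₁(1−p₁) + p₂(1−p₂)] / (p₁ − p₂)²
  = (1.960 + 1.282)² · (0.44·0.56 + 0.53·0.47) / (-0.09)²
  = (3.242)² · (0.2464 + 0.2491) / 0.0081
  = 10.5106 · 0.4955 / 0.0081
  = 642.96
Adjust for 58% response: 642.96 / 0.58 = 1108.55.
Round up → n = 1109 per group.

n = 1109 per group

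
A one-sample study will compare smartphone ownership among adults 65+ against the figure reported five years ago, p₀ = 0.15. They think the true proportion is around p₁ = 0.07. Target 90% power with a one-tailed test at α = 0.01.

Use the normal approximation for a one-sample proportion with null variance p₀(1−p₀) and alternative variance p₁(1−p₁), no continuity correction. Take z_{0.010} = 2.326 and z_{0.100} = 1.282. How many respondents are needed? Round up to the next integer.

n = [z_α·√(p₀q₀) + z_β·√(p₁q₁)]² / (p₁ − p₀)²
  = [2.326·√(0.15·0.85) + 1.282·√(0.07·0.93)]² / (-0.08)²
  = [2.326·0.3571 + 1.282·0.2551]² / 0.0064
  = [1.1576]² / 0.0064
  = 209.40
Round up → n = 210.

n = 210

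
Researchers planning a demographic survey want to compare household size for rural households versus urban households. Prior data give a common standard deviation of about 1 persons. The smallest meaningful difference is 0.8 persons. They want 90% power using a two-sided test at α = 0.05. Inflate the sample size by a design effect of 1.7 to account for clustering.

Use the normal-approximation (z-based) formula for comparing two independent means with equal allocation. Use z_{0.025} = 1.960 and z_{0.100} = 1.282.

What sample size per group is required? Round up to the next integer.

n = (z_{α/2} + z_β)² · (σ₁² + σ₂²) / δ²
  = (1.960 + 1.282)² · (2·1² = 2) / 0.8²
  = 10.5106 · 2 / 0.64
  = 32.85
Design effect: 1.7 × 32.85 = 55.84.
Round up → n = 56 per group.

n = 56 per group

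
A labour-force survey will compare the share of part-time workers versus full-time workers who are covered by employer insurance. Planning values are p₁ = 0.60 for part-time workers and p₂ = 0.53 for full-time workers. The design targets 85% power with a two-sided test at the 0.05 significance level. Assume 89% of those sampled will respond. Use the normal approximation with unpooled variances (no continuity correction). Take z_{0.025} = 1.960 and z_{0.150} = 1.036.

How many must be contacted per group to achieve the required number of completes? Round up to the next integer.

n = 1007 per group

n = (z_{α/2} + z_β)² · [p₁(1−p₁) + p₂(1−p₂)] / (p₁ − p₂)²
  = (1.960 + 1.036)² · (0.60·0.40 + 0.53·0.47) / (0.07)²
  = (2.996)² · (0.2400 + 0.2491) / 0.0049
  = 8.9760 · 0.4891 / 0.0049
  = 895.95
Adjust for 89% response: 895.95 / 0.89 = 1006.69.
Round up → n = 1007 per group.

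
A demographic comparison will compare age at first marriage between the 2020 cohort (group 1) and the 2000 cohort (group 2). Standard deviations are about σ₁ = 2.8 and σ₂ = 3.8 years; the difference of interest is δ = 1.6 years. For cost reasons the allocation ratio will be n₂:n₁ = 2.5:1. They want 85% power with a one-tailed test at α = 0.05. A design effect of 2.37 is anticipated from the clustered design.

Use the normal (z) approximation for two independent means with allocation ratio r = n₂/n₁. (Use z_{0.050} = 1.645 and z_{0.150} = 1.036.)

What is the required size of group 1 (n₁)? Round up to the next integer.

n₁ = (z_α + z_β)² · (σ₁² + σ₂²/r) / δ²
   = (1.645 + 1.036)² · (2.8² + 3.8²/2.5) / 1.6²
   = 7.1878 · (7.84 + 5.776) / 2.56
   = 7.1878 · 13.616 / 2.56
   = 38.23
Design effect: 2.37 × 38.23 = 90.60.
Round up → n₁ = 91; n₂ = r·n₁ = 2.5 × 91 = 228.

n₁ = 91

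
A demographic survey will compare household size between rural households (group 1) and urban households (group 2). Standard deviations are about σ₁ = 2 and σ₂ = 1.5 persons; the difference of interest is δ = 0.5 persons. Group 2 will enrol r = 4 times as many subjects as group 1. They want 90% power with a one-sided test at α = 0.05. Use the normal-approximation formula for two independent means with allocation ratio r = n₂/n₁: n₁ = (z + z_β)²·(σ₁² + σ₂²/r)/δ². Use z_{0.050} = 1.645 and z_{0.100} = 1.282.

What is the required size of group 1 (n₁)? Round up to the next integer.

n₁ = 157

n₁ = (z_α + z_β)² · (σ₁² + σ₂²/r) / δ²
   = (1.645 + 1.282)² · (2² + 1.5²/4) / 0.5²
   = 8.5673 · (4 + 0.5625) / 0.25
   = 8.5673 · 4.5625 / 0.25
   = 156.35
Round up → n₁ = 157; n₂ = r·n₁ = 4 × 157 = 628.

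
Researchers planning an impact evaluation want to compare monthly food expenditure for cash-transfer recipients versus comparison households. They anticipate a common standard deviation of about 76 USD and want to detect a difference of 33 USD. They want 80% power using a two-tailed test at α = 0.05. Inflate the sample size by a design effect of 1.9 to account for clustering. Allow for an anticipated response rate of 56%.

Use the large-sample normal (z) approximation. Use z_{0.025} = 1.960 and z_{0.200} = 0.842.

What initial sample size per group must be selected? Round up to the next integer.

n = 283 per group

n = (z_{α/2} + z_β)² · (σ₁² + σ₂²) / δ²
  = (1.960 + 0.842)² · (2·76² = 11552) / 33²
  = 7.8512 · 11552 / 1089
  = 83.28
Design effect: 1.9 × 83.28 = 158.24.
Adjust for 56% response: 158.24 / 0.56 = 282.57.
Round up → n = 283 per group.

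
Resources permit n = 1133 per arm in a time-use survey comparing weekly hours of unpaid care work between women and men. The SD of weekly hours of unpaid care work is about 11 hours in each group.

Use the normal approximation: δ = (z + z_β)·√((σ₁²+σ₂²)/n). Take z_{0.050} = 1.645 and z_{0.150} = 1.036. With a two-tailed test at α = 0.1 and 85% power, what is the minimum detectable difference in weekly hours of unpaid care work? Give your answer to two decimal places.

δ = (z_{α/2} + z_β) · √((σ₁²+σ₂²)/n)
  = (1.645 + 1.036) · √(242/1133)
  = 2.681 · √0.21359
  = 2.681 · 0.4622
  = 1.2391

Minimum detectable difference ≈ 1.24 hours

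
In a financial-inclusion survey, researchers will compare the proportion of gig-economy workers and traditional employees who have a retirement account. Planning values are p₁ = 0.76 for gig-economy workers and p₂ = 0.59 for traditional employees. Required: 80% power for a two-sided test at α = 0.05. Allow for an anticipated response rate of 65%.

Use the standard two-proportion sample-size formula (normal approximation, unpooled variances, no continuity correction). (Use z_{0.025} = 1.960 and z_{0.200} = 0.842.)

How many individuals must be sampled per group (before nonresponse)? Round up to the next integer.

n = (z_{α/2} + z_β)² · [p₁(1−p₁) + p₂(1−p₂)] / (p₁ − p₂)²
  = (1.960 + 0.842)² · (0.76·0.24 + 0.59·0.41) / (0.17)²
  = (2.802)² · (0.1824 + 0.2419) / 0.0289
  = 7.8512 · 0.4243 / 0.0289
  = 115.27
Adjust for 65% response: 115.27 / 0.65 = 177.34.
Round up → n = 178 per group.

n = 178 per group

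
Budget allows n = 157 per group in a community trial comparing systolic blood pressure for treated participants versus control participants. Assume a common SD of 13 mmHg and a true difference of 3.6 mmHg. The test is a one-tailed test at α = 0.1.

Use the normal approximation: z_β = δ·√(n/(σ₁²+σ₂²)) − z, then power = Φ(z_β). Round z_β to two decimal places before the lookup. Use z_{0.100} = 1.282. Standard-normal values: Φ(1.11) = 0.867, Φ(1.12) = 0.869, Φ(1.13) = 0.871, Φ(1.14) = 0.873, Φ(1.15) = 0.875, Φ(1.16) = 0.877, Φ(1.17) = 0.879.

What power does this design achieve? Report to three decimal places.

z_β = δ·√(n/(σ₁²+σ₂²)) − z_α
    = 3.6 · √(157/338) − 1.282
    = 3.6 · 0.68154 − 1.282
    = 2.4535 − 1.282 = 1.1715 → 1.17
Power = Φ(1.17) = 0.879.

Power ≈ 0.879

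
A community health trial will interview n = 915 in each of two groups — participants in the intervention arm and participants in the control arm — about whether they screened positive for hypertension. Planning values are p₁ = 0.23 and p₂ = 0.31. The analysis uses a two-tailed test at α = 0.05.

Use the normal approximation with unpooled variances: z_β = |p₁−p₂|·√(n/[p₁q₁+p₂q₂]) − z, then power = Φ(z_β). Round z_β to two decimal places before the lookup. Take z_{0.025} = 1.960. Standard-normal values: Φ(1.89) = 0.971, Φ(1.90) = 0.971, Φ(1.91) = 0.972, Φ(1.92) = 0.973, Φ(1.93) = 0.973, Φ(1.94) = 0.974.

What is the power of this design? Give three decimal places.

z_β = |p₁−p₂|·√(n/[p₁q₁+p₂q₂]) − z_{α/2}
    = 0.08 · √(915/0.3910) − 1.960
    = 0.08 · 48.3751 − 1.960
    = 3.8700 − 1.960 = 1.9100 → 1.91
Power = Φ(1.91) = 0.972.

Power ≈ 0.972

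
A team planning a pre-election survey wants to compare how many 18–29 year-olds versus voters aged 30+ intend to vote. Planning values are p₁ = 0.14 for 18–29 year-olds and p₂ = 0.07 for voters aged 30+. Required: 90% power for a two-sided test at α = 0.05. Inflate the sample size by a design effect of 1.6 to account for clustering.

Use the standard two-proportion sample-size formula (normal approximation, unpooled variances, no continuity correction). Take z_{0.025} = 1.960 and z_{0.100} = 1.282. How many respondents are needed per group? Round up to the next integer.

n = 637 per group

n = (z_{α/2} + z_β)² · [p₁(1−p₁) + p₂(1−p₂)] / (p₁ − p₂)²
  = (1.960 + 1.282)² · (0.14·0.86 + 0.07·0.93) / (0.07)²
  = (3.242)² · (0.1204 + 0.0651) / 0.0049
  = 10.5106 · 0.1855 / 0.0049
  = 397.90
Design effect: 1.6 × 397.90 = 636.64.
Round up → n = 637 per group.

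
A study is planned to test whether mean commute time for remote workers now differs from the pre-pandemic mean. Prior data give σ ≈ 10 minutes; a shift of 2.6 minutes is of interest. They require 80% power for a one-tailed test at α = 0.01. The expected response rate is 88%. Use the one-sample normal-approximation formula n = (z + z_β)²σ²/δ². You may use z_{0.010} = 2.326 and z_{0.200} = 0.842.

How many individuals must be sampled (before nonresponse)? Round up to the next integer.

n = (z_α + z_β)² · σ² / δ²
  = (2.326 + 0.842)² · 10² / 2.6²
  = 10.0362 · 100 / 6.76
  = 148.46
Adjust for 88% response: 148.46 / 0.88 = 168.71.
Round up → n = 169.

n = 169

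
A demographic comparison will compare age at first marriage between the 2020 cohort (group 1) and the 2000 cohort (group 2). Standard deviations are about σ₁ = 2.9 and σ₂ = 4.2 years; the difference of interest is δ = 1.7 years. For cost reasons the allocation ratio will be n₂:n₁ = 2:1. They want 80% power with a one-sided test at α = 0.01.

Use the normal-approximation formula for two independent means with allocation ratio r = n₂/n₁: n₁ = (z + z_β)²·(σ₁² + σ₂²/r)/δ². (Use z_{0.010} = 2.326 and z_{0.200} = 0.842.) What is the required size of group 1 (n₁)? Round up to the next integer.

n₁ = (z_α + z_β)² · (σ₁² + σ₂²/r) / δ²
   = (2.326 + 0.842)² · (2.9² + 4.2²/2) / 1.7²
   = 10.0362 · (8.41 + 8.82) / 2.89
   = 10.0362 · 17.23 / 2.89
   = 59.84
Round up → n₁ = 60; n₂ = r·n₁ = 2 × 60 = 120.

n₁ = 60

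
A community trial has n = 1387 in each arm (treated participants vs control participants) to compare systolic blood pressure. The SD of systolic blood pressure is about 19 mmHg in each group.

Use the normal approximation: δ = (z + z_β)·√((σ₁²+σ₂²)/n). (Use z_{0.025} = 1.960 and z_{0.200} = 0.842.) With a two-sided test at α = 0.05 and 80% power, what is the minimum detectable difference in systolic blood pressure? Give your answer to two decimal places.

δ = (z_{α/2} + z_β) · √((σ₁²+σ₂²)/n)
  = (1.960 + 0.842) · √(722/1387)
  = 2.802 · √0.52055
  = 2.802 · 0.7215
  = 2.0216

Minimum detectable difference ≈ 2.02 mmHg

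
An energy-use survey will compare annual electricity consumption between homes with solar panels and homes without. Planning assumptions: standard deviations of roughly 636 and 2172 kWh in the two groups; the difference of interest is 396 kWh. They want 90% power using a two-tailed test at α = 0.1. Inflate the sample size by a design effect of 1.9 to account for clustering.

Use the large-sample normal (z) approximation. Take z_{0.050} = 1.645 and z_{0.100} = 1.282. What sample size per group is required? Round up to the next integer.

n = 532 per group

n = (z_{α/2} + z_β)² · (σ₁² + σ₂²) / δ²
  = (1.645 + 1.282)² · (636² + 2172² = 5122080) / 396²
  = 8.5673 · 5122080 / 156816
  = 279.83
Design effect: 1.9 × 279.83 = 531.69.
Round up → n = 532 per group.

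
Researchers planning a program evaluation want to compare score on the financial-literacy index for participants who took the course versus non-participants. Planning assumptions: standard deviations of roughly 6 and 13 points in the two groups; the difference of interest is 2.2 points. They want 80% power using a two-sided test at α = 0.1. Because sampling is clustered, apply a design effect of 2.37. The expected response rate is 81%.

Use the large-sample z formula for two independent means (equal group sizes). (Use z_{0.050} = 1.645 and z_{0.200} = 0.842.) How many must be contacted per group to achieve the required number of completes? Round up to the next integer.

n = 767 per group

n = (z_{α/2} + z_β)² · (σ₁² + σ₂²) / δ²
  = (1.645 + 0.842)² · (6² + 13² = 205) / 2.2²
  = 6.1852 · 205 / 4.84
  = 261.98
Design effect: 2.37 × 261.98 = 620.88.
Adjust for 81% response: 620.88 / 0.81 = 766.52.
Round up → n = 767 per group.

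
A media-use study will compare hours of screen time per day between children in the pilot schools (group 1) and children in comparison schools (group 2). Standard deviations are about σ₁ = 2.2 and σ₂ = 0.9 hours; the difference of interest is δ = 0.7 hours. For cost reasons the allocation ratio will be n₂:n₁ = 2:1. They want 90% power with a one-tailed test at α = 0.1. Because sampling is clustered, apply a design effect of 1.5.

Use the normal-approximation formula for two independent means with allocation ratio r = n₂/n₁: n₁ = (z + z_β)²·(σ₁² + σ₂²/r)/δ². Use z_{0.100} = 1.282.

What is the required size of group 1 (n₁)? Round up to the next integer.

n₁ = 106

n₁ = (z_α + z_β)² · (σ₁² + σ₂²/r) / δ²
   = (1.282 + 1.282)² · (2.2² + 0.9²/2) / 0.7²
   = 6.5741 · (4.84 + 0.405) / 0.49
   = 6.5741 · 5.245 / 0.49
   = 70.37
Design effect: 1.5 × 70.37 = 105.55.
Round up → n₁ = 106; n₂ = r·n₁ = 2 × 106 = 212.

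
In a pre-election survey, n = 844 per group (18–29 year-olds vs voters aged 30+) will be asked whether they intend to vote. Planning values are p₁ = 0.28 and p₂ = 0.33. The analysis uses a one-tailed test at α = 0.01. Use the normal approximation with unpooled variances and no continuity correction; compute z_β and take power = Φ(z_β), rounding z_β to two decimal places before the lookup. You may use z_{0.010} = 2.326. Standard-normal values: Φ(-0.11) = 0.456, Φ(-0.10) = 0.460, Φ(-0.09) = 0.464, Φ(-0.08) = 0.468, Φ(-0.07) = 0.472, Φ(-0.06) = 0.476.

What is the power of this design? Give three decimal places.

z_β = |p₁−p₂|·√(n/[p₁q₁+p₂q₂]) − z_α
    = 0.05 · √(844/0.4227) − 2.326
    = 0.05 · 44.6843 − 2.326
    = 2.2342 − 2.326 = -0.0918 → -0.09
Power = Φ(-0.09) = 0.464.

Power ≈ 0.464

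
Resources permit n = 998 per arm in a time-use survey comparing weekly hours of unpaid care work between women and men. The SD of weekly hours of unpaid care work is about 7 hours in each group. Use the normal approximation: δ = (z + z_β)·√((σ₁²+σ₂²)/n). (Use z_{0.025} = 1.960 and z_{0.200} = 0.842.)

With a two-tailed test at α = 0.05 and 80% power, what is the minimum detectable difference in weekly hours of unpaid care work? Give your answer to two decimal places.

δ = (z_{α/2} + z_β) · √((σ₁²+σ₂²)/n)
  = (1.960 + 0.842) · √(98/998)
  = 2.802 · √0.0982
  = 2.802 · 0.3134
  = 0.8780

Minimum detectable difference ≈ 0.88 hours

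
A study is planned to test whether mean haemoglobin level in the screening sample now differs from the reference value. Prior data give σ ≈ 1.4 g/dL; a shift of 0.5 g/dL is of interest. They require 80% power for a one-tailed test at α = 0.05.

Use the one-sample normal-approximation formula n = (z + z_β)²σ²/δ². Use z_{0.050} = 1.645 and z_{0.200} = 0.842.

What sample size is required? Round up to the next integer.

n = 49

n = (z_α + z_β)² · σ² / δ²
  = (1.645 + 0.842)² · 1.4² / 0.5²
  = 6.1852 · 1.96 / 0.25
  = 48.49
Round up → n = 49.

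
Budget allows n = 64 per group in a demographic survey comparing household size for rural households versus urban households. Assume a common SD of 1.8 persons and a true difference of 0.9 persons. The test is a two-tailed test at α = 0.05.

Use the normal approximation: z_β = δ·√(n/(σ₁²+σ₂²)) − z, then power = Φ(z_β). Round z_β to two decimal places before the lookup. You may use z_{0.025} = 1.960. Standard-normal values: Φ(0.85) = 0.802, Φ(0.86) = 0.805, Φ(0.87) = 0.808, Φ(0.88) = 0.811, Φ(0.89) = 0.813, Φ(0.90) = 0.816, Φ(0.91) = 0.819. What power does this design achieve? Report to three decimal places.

z_β = δ·√(n/(σ₁²+σ₂²)) − z_{α/2}
    = 0.9 · √(64/6.48) − 1.960
    = 0.9 · 3.14270 − 1.960
    = 2.8284 − 1.960 = 0.8684 → 0.87
Power = Φ(0.87) = 0.808.

Power ≈ 0.808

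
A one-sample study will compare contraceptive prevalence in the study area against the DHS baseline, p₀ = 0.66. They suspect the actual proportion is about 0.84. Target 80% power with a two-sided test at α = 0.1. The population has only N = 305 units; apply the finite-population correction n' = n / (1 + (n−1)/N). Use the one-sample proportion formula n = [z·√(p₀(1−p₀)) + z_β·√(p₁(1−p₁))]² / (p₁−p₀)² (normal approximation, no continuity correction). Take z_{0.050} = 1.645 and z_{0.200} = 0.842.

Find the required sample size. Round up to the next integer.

n = [z_{α/2}·√(p₀q₀) + z_β·√(p₁q₁)]² / (p₁ − p₀)²
  = [1.645·√(0.66·0.34) + 0.842·√(0.84·0.16)]² / (0.18)²
  = [1.645·0.4737 + 0.842·0.3666]² / 0.0324
  = [1.0879]² / 0.0324
  = 36.53
Finite-population correction (N = 305): 36.53 / (1 + (36.53 − 1)/305) = 32.72.
Round up → n = 33.

n = 33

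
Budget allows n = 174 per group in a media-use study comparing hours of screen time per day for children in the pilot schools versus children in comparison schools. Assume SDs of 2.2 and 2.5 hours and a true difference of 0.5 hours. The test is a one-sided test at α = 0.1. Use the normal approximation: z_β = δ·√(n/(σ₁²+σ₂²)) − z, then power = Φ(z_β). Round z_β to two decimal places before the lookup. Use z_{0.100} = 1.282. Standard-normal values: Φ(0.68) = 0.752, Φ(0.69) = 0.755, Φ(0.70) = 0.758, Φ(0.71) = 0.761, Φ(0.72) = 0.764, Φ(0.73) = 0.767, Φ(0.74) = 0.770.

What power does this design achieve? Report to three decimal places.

Power ≈ 0.758

z_β = δ·√(n/(σ₁²+σ₂²)) − z_α
    = 0.5 · √(174/11.09) − 1.282
    = 0.5 · 3.96104 − 1.282
    = 1.9805 − 1.282 = 0.6985 → 0.70
Power = Φ(0.70) = 0.758.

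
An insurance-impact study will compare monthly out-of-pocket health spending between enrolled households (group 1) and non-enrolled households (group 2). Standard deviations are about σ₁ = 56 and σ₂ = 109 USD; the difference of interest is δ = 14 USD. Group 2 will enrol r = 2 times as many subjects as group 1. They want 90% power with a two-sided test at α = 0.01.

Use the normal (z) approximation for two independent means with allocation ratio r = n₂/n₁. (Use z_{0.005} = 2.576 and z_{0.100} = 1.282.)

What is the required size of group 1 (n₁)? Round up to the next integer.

n₁ = 690

n₁ = (z_{α/2} + z_β)² · (σ₁² + σ₂²/r) / δ²
   = (2.576 + 1.282)² · (56² + 109²/2) / 14²
   = 14.8842 · (3136 + 5940.5) / 196
   = 14.8842 · 9076.5 / 196
   = 689.27
Round up → n₁ = 690; n₂ = r·n₁ = 2 × 690 = 1380.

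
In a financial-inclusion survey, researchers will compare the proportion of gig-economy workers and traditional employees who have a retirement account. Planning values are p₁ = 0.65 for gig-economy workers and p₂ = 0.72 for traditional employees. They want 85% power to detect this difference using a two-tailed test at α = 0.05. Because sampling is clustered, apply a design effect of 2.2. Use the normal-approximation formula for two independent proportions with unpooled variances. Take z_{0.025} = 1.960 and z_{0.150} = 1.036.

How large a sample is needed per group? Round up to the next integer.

n = 1730 per group

n = (z_{α/2} + z_β)² · [p₁(1−p₁) + p₂(1−p₂)] / (p₁ − p₂)²
  = (1.960 + 1.036)² · (0.65·0.35 + 0.72·0.28) / (-0.07)²
  = (2.996)² · (0.2275 + 0.2016) / 0.0049
  = 8.9760 · 0.4291 / 0.0049
  = 786.04
Design effect: 2.2 × 786.04 = 1729.29.
Round up → n = 1730 per group.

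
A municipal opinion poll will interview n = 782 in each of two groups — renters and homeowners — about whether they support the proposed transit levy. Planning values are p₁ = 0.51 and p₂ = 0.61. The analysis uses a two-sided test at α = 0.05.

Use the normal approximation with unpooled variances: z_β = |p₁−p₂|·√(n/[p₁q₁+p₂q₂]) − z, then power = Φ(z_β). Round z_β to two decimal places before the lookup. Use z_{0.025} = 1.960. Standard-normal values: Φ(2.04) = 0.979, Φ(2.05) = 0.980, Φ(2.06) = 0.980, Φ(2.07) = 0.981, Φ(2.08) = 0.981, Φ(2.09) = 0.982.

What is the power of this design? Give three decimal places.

z_β = |p₁−p₂|·√(n/[p₁q₁+p₂q₂]) − z_{α/2}
    = 0.10 · √(782/0.4878) − 1.960
    = 0.10 · 40.0389 − 1.960
    = 4.0039 − 1.960 = 2.0439 → 2.04
Power = Φ(2.04) = 0.979.

Power ≈ 0.979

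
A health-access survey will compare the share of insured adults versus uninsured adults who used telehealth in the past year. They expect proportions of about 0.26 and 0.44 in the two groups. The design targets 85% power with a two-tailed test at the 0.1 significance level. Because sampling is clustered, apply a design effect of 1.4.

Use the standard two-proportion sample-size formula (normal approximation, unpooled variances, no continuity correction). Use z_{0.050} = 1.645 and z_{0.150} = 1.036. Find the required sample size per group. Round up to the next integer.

n = 137 per group

n = (z_{α/2} + z_β)² · [p₁(1−p₁) + p₂(1−p₂)] / (p₁ − p₂)²
  = (1.645 + 1.036)² · (0.26·0.74 + 0.44·0.56) / (-0.18)²
  = (2.681)² · (0.1924 + 0.2464) / 0.0324
  = 7.1878 · 0.4388 / 0.0324
  = 97.35
Design effect: 1.4 × 97.35 = 136.28.
Round up → n = 137 per group.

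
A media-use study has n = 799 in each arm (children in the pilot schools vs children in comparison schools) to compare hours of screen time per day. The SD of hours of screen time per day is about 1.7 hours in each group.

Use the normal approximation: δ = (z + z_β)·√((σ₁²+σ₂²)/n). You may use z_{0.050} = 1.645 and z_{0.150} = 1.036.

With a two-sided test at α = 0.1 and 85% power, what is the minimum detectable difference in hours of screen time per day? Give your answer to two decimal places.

δ = (z_{α/2} + z_β) · √((σ₁²+σ₂²)/n)
  = (1.645 + 1.036) · √(5.78/799)
  = 2.681 · √0.00723
  = 2.681 · 0.0851
  = 0.2280

Minimum detectable difference ≈ 0.23 hours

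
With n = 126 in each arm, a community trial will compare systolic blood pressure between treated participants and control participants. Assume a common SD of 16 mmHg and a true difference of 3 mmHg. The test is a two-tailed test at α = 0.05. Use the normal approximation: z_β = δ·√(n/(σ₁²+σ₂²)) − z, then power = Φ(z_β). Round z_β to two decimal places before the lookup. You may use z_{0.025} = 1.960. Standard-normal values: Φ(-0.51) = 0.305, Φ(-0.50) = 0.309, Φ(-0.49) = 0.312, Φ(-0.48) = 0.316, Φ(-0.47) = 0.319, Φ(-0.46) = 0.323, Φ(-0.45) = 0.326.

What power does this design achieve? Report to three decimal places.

z_β = δ·√(n/(σ₁²+σ₂²)) − z_{α/2}
    = 3 · √(126/512) − 1.960
    = 3 · 0.49608 − 1.960
    = 1.4882 − 1.960 = -0.4718 → -0.47
Power = Φ(-0.47) = 0.319.

Power ≈ 0.319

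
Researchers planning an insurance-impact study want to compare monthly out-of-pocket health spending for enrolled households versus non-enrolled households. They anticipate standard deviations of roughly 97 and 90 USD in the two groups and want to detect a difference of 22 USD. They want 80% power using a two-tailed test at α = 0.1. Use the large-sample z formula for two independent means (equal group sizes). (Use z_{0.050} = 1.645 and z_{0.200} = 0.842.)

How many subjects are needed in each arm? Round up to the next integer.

n = 224 per group

n = (z_{α/2} + z_β)² · (σ₁² + σ₂²) / δ²
  = (1.645 + 0.842)² · (97² + 90² = 17509) / 22²
  = 6.1852 · 17509 / 484
  = 223.75
Round up → n = 224 per group.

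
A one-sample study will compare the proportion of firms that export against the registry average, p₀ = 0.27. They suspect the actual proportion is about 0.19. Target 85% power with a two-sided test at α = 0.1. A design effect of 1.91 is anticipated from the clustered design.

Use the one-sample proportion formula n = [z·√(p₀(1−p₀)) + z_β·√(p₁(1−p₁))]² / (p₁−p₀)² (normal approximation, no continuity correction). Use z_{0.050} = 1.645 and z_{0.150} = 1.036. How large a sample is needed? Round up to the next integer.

n = 386

n = [z_{α/2}·√(p₀q₀) + z_β·√(p₁q₁)]² / (p₁ − p₀)²
  = [1.645·√(0.27·0.73) + 1.036·√(0.19·0.81)]² / (-0.08)²
  = [1.645·0.4440 + 1.036·0.3923]² / 0.0064
  = [1.1367]² / 0.0064
  = 201.90
Design effect: 1.91 × 201.90 = 385.63.
Round up → n = 386.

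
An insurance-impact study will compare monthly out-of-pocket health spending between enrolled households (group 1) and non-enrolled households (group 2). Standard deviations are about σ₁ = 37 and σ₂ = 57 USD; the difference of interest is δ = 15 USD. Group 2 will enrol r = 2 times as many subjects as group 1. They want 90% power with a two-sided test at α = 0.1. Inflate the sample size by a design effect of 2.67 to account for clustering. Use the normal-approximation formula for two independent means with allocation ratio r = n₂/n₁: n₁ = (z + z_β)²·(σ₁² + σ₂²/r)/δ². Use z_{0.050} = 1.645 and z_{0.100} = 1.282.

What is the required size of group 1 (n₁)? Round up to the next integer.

n₁ = (z_{α/2} + z_β)² · (σ₁² + σ₂²/r) / δ²
   = (1.645 + 1.282)² · (37² + 57²/2) / 15²
   = 8.5673 · (1369 + 1624.5) / 225
   = 8.5673 · 2993.5 / 225
   = 113.98
Design effect: 2.67 × 113.98 = 304.34.
Round up → n₁ = 305; n₂ = r·n₁ = 2 × 305 = 610.

n₁ = 305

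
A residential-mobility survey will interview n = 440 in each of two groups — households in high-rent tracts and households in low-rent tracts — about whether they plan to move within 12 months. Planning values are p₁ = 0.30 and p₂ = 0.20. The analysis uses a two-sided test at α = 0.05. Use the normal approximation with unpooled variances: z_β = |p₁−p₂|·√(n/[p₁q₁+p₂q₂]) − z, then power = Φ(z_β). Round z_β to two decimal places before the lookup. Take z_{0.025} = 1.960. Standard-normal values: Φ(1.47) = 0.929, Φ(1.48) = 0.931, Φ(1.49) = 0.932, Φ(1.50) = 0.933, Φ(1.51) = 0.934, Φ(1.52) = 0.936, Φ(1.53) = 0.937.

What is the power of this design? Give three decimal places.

Power ≈ 0.932

z_β = |p₁−p₂|·√(n/[p₁q₁+p₂q₂]) − z_{α/2}
    = 0.10 · √(440/0.3700) − 1.960
    = 0.10 · 34.4846 − 1.960
    = 3.4485 − 1.960 = 1.4885 → 1.49
Power = Φ(1.49) = 0.932.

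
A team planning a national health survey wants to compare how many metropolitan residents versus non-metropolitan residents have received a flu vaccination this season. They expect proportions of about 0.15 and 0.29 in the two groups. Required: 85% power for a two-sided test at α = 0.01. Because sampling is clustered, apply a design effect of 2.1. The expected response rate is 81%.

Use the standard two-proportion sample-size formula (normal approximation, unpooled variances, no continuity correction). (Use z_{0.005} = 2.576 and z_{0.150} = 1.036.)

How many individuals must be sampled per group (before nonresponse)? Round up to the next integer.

n = 576 per group

n = (z_{α/2} + z_β)² · [p₁(1−p₁) + p₂(1−p₂)] / (p₁ − p₂)²
  = (2.576 + 1.036)² · (0.15·0.85 + 0.29·0.71) / (-0.14)²
  = (3.612)² · (0.1275 + 0.2059) / 0.0196
  = 13.0465 · 0.3334 / 0.0196
  = 221.92
Design effect: 2.1 × 221.92 = 466.04.
Adjust for 81% response: 466.04 / 0.81 = 575.36.
Round up → n = 576 per group.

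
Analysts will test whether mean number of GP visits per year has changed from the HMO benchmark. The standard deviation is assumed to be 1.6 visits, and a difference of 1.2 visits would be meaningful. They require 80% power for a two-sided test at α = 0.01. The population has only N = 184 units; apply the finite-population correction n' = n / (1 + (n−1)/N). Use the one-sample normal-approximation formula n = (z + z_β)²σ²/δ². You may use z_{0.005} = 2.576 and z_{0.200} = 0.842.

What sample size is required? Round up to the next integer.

n = (z_{α/2} + z_β)² · σ² / δ²
  = (2.576 + 0.842)² · 1.6² / 1.2²
  = 11.6827 · 2.56 / 1.44
  = 20.77
Finite-population correction (N = 184): 20.77 / (1 + (20.77 − 1)/184) = 18.75.
Round up → n = 19.

n = 19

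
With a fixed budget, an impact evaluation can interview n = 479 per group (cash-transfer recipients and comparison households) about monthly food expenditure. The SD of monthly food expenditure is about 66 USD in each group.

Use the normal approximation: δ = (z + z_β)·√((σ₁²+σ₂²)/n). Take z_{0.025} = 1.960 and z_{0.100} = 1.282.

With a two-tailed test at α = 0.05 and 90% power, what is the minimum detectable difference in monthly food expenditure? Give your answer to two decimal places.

Minimum detectable difference ≈ 13.83 USD

δ = (z_{α/2} + z_β) · √((σ₁²+σ₂²)/n)
  = (1.960 + 1.282) · √(8712/479)
  = 3.242 · √18.1879
  = 3.242 · 4.2647
  = 13.8262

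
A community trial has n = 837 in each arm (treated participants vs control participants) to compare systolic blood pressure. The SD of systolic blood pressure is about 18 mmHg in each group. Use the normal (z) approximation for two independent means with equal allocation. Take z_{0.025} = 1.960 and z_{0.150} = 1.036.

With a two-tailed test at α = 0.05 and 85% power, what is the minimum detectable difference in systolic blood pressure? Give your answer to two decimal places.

Minimum detectable difference ≈ 2.64 mmHg

δ = (z_{α/2} + z_β) · √((σ₁²+σ₂²)/n)
  = (1.960 + 1.036) · √(648/837)
  = 2.996 · √0.77419
  = 2.996 · 0.8799
  = 2.6361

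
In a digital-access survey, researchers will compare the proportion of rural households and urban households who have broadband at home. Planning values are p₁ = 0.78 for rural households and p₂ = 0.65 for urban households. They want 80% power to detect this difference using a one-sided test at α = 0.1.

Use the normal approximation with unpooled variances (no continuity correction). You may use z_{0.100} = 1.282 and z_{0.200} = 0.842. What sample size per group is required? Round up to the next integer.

n = (z_α + z_β)² · [p₁(1−p₁) + p₂(1−p₂)] / (p₁ − p₂)²
  = (1.282 + 0.842)² · (0.78·0.22 + 0.65·0.35) / (0.13)²
  = (2.124)² · (0.1716 + 0.2275) / 0.0169
  = 4.5114 · 0.3991 / 0.0169
  = 106.54
Round up → n = 107 per group.

n = 107 per group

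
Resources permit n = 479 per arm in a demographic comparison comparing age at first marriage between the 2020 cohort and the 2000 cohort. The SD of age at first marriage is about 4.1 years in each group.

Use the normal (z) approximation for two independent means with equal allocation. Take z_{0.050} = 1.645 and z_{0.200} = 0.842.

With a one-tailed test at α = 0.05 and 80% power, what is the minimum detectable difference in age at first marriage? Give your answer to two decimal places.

Minimum detectable difference ≈ 0.66 years

δ = (z_α + z_β) · √((σ₁²+σ₂²)/n)
  = (1.645 + 0.842) · √(33.62/479)
  = 2.487 · √0.07019
  = 2.487 · 0.2649
  = 0.6589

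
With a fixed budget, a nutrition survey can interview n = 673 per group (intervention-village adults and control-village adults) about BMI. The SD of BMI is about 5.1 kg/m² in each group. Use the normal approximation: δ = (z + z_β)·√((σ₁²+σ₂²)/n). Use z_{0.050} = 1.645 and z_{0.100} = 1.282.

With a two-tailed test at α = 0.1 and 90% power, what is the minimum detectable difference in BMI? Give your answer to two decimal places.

Minimum detectable difference ≈ 0.81 kg/m²

δ = (z_{α/2} + z_β) · √((σ₁²+σ₂²)/n)
  = (1.645 + 1.282) · √(52.02/673)
  = 2.927 · √0.0773
  = 2.927 · 0.2780
  = 0.8138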